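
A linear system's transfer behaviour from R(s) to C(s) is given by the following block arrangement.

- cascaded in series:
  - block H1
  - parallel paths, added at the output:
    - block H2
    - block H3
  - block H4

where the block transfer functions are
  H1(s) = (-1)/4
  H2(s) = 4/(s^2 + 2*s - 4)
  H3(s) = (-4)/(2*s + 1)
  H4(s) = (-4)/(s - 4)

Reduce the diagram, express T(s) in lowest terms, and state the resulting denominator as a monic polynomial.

Reducing step by step:

1. combine H2, H3 in parallel -> (20 - 4*s^2)/(2*s^3 + 5*s^2 - 6*s - 4)
2. cascade H1, (H2+H3), H4 -> (20 - 4*s^2)/(2*s^4 - 3*s^3 - 26*s^2 + 20*s + 16)
That last expression is T(s), already simplified. Scaling its denominator by 1/2 (the reciprocal of the leading coefficient) yields the monic denominator.

Answer: s^4 - 3*s^3/2 - 13*s^2 + 10*s + 8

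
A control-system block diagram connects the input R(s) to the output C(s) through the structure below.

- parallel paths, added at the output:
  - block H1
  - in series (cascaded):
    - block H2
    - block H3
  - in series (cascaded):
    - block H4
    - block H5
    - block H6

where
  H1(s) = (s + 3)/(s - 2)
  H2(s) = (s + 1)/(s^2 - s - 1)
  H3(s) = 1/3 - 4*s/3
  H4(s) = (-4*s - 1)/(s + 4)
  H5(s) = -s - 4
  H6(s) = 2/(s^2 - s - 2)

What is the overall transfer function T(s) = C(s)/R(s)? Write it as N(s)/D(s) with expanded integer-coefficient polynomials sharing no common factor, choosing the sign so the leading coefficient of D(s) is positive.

The answer is (-s^4 + 34*s^3 - 12*s^2 - 46*s - 17)/(3*s^4 - 6*s^3 - 6*s^2 + 9*s + 6).

Reasoning:
Step 1. series reduction of H2, H3 = (-4*s^2 - 3*s + 1)/(3*s^2 - 3*s - 3)
Step 2. combine H4, H5, H6 in series = (8*s + 2)/(s^2 - s - 2)
Step 3. sum the parallel branches H1, (H2*H3), (H4*H5*H6), giving the overall T(s)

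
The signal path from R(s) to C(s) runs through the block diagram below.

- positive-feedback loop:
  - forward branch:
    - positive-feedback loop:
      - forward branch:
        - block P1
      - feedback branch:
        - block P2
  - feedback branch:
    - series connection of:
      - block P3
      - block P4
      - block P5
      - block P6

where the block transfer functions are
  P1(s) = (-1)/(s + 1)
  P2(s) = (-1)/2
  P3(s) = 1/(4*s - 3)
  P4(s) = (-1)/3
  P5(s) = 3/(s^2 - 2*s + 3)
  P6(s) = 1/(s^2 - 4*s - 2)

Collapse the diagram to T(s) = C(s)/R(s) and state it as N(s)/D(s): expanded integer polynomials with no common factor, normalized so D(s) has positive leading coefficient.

Step 1: collapse the loop (P1 forward, P2 return): (-2)/(2*s + 1)
Step 2: reduce the series chain P3, P4, P5, P6: (-1)/(4*s^5 - 27*s^4 + 54*s^3 - 59*s^2 + 18)
Step 3: apply the feedback formula to [P1/(1-P1*P2)], (P3*P4*P5*P6), giving the overall T(s)

Therefore the answer is (-8*s^5 + 54*s^4 - 108*s^3 + 118*s^2 - 36)/(8*s^6 - 50*s^5 + 81*s^4 - 64*s^3 - 59*s^2 + 36*s + 16).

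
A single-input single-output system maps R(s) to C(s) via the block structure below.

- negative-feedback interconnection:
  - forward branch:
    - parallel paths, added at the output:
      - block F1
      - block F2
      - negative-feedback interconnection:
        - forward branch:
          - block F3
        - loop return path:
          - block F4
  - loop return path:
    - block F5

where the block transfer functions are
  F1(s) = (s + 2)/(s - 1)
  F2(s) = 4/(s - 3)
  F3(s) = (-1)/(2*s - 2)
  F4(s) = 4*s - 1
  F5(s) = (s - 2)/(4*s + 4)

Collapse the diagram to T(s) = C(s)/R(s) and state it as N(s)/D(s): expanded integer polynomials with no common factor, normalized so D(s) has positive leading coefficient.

(1) apply the feedback formula to F3, F4 -> 1/(2*s + 1)
(2) add F1, F2, [F3/(1+F3*F4)] (parallel) -> (2*s^3 + 8*s^2 - 21*s - 7)/(2*s^3 - 7*s^2 + 2*s + 3)
(3) apply the feedback formula to (F1+F2+[F3/(1+F3*F4)]), F5: this yields T(s), and no further normalization is needed

Therefore the answer is (8*s^4 + 40*s^3 - 52*s^2 - 112*s - 28)/(10*s^4 - 16*s^3 - 57*s^2 + 55*s + 26).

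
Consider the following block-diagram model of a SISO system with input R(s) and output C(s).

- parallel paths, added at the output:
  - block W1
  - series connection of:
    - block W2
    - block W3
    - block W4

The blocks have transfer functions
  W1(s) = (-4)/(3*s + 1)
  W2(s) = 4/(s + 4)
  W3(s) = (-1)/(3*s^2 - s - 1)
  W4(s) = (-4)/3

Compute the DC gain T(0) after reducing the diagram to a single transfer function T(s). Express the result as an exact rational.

1. multiply W2, W3, W4 (series) gives 16/(9*s^3 + 33*s^2 - 15*s - 12)
2. combine W1, (W2*W3*W4) in parallel gives (-36*s^3 - 132*s^2 + 108*s + 64)/(27*s^4 + 108*s^3 - 12*s^2 - 51*s - 12)
The step-2 result is T(s). Setting s = 0: T(0) = 64/(-12) = -16/3.

Hence the answer: -16/3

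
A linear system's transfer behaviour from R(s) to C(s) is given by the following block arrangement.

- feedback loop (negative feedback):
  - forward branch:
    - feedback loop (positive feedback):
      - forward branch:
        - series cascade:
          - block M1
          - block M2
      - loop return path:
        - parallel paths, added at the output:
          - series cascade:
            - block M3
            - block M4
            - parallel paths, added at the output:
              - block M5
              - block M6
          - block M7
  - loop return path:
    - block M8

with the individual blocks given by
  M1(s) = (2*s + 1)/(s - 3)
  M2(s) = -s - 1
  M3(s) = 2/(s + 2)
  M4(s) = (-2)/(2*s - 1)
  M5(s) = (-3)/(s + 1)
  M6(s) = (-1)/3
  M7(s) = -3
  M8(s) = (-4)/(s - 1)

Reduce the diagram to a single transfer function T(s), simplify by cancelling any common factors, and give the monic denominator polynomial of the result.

(1) series reduction of M1, M2 -> (-2*s^2 - 3*s - 1)/(s - 3)
(2) sum the parallel branches M5, M6 -> (-s - 10)/(3*s + 3)
(3) combine M3, M4, (M5+M6) in series -> (4*s + 40)/(6*s^3 + 15*s^2 + 3*s - 6)
(4) sum the parallel branches (M3*M4*(M5+M6)), M7 -> (-18*s^3 - 45*s^2 - 5*s + 58)/(6*s^3 + 15*s^2 + 3*s - 6)
(5) close the feedback loop around (M1*M2), ((M3*M4*(M5+M6))+M7) -> (12*s^3 + 24*s^2 - 3*s - 6)/(36*s^3 + 66*s^2 - 2*s - 76)
(6) apply the feedback formula to [(M1*M2)/(1-(M1*M2)*((M3*M4*(M5+M6))+M7))], M8 -> (12*s^4 + 12*s^3 - 27*s^2 - 3*s + 6)/(36*s^4 - 18*s^3 - 164*s^2 - 62*s + 100)
The result of step 6 is T(s) in lowest terms. Its denominator has leading coefficient 36; dividing the denominator through by 36 makes it monic.

Final answer: s^4 - s^3/2 - 41*s^2/9 - 31*s/18 + 25/9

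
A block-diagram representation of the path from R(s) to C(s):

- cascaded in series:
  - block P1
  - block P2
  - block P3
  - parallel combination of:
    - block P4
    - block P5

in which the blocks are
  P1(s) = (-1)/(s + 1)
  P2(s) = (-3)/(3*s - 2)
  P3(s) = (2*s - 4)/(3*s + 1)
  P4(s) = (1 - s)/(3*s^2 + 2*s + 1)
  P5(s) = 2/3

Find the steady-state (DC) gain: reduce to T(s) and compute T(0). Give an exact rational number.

Reducing step by step:

Step 1 - parallel reduction of P4, P5 gives (6*s^2 + s + 5)/(9*s^2 + 6*s + 3)
Step 2 - series reduction of P1, P2, P3, (P4+P5) gives (12*s^3 - 22*s^2 + 6*s - 20)/(27*s^5 + 36*s^4 + 6*s^3 - 10*s^2 - 9*s - 2)
Evaluating the step-2 result (the overall T(s)) at s = 0 gives T(0) = -20/(-2) = 10.

Answer: 10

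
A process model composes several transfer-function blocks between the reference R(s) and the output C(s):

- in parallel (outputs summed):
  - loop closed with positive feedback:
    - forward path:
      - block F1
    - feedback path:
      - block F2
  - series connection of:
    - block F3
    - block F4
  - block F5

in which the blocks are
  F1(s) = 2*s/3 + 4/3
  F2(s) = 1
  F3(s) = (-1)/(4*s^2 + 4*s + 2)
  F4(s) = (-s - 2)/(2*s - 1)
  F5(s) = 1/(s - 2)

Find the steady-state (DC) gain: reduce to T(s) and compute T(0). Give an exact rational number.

Step 1: apply the feedback formula to F1, F2 = (-2*s - 4)/(2*s + 1)
Step 2: reduce the series chain F3, F4 = (s + 2)/(8*s^3 + 4*s^2 - 2)
Step 3: sum the parallel branches [F1/(1-F1*F2)], (F3*F4), F5 = (-16*s^5 + 8*s^4 + 82*s^3 + 41*s^2 - 12*s - 22)/(16*s^5 - 16*s^4 - 28*s^3 - 12*s^2 + 6*s + 4)
Step 3 gives the overall T(s). Then T(0) = -22/4 = -11/2.

Therefore the answer is -11/2.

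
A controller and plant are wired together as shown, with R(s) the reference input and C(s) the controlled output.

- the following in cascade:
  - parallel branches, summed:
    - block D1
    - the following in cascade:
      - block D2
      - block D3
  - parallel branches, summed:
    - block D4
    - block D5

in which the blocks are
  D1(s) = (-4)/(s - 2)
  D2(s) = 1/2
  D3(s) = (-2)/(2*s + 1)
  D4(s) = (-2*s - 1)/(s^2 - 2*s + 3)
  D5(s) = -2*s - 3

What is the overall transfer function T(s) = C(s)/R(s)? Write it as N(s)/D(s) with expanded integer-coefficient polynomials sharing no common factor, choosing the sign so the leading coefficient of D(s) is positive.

Step 1 - combine D2, D3 in series, giving (-1)/(2*s + 1)
Step 2 - reduce the parallel group D1, (D2*D3), giving (-9*s - 2)/(2*s^2 - 3*s - 2)
Step 3 - sum the parallel branches D4, D5, giving (-2*s^3 + s^2 - 2*s - 10)/(s^2 - 2*s + 3)
Step 4 - multiply (D1+(D2*D3)), (D4+D5) (series) - this is the overall T(s), already in the required normalized form

Answer: (18*s^4 - 5*s^3 + 16*s^2 + 94*s + 20)/(2*s^4 - 7*s^3 + 10*s^2 - 5*s - 6)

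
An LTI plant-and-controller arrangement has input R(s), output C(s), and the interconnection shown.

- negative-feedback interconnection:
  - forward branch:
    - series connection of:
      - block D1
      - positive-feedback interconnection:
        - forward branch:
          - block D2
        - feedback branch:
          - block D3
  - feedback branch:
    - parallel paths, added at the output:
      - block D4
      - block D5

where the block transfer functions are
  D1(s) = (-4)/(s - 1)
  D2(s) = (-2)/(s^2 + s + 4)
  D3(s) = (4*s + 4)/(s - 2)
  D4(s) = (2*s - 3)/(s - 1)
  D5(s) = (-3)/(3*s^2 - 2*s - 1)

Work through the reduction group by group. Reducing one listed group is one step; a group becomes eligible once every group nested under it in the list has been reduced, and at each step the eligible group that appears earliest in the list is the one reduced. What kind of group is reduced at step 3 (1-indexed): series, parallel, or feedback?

Step 1 - collapse the loop (D2 forward, D3 return)
Step 2 - cascade D1, [D2/(1-D2*D3)]
Step 3 - combine D4, D5 in parallel
Step 4 - feedback reduction of (D1*[D2/(1-D2*D3)]), (D4+D5)
At step 3 the group reduced is parallel.

Therefore the answer is parallel.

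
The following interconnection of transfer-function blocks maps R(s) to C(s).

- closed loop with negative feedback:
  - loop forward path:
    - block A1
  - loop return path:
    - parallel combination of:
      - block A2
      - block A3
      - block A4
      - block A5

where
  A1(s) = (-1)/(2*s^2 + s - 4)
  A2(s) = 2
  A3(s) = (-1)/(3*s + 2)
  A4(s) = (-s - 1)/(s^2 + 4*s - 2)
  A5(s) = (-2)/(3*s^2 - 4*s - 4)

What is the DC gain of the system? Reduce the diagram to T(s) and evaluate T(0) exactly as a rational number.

(1) combine A2, A3, A4, A5 in parallel = (6*s^4 + 12*s^3 - 55*s^2 - 6*s + 20)/(3*s^4 + 8*s^3 - 26*s^2 - 8*s + 8)
(2) reduce the feedback loop with forward A1 and return (A2+A3+A4+A5) = (-3*s^4 - 8*s^3 + 26*s^2 + 8*s - 8)/(6*s^6 + 19*s^5 - 62*s^4 - 86*s^3 + 167*s^2 + 46*s - 52)
DC gain: substitute s = 0 into T(s) from step 2: T(0) = -8/(-52) = 2/13.

Answer: 2/13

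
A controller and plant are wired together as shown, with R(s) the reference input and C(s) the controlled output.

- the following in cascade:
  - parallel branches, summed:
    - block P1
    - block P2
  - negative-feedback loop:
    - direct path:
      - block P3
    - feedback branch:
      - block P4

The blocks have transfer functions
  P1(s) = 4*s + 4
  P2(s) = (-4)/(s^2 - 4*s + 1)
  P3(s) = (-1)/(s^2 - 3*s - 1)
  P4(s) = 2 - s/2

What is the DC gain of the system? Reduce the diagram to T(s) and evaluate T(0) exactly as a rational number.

The answer is 0.

Reasoning:
Step 1: parallel reduction of P1, P2 = (4*s^3 - 12*s^2 - 12*s)/(s^2 - 4*s + 1)
Step 2: feedback reduction of P3, P4 = (-2)/(2*s^2 - 5*s - 6)
Step 3: multiply (P1+P2), [P3/(1+P3*P4)] (series) = (-8*s^3 + 24*s^2 + 24*s)/(2*s^4 - 13*s^3 + 16*s^2 + 19*s - 6)
DC gain: substitute s = 0 into T(s) from step 3: T(0) = 0/(-6) = 0.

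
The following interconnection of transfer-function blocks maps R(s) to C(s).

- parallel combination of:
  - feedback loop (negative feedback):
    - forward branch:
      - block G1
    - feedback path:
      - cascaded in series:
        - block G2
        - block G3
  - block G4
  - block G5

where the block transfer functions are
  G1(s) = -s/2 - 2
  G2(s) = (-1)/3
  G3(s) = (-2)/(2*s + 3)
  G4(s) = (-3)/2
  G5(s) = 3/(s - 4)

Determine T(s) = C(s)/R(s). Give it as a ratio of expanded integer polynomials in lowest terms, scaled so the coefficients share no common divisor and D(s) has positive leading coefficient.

First reduce the diagram to T(s).

1. series reduction of G2, G3 gives 2/(6*s + 9)
2. collapse the loop (G1 forward, (G2*G3) return) gives (-6*s^2 - 33*s - 36)/(10*s + 10)
3. combine [G1/(1+G1*(G2*G3))], G4, G5 in parallel, which is the overall transfer function T(s) = C(s)/R(s) in lowest terms

Answer: (-6*s^3 - 24*s^2 + 171*s + 234)/(10*s^2 - 30*s - 40)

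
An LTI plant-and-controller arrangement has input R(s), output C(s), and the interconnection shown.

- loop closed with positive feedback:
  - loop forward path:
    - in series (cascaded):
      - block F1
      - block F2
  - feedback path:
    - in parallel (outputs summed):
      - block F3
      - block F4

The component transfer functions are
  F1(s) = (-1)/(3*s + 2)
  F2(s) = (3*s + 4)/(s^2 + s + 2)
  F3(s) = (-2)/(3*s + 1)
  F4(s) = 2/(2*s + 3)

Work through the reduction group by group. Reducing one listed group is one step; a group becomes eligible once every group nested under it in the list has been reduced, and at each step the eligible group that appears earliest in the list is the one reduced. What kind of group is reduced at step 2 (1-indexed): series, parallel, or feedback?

(1) reduce the series chain F1, F2
(2) reduce the parallel group F3, F4
(3) apply the feedback formula to (F1*F2), (F3+F4)
Step 2: parallel.

Final answer: parallel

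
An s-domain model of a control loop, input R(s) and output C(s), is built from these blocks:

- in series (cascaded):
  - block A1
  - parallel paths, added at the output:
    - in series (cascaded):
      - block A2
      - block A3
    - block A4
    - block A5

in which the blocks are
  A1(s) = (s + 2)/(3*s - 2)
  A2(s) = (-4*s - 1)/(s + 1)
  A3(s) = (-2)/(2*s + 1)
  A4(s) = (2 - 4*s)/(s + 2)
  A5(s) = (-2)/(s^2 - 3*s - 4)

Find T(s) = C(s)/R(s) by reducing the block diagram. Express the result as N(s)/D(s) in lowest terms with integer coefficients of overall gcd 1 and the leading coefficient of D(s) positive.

First reduce the diagram to T(s).

Step 1. cascade A2, A3 gives (8*s + 2)/(2*s^2 + 3*s + 1)
Step 2. add (A2*A3), A4, A5 (parallel) gives (-8*s^4 + 32*s^3 + 16*s^2 - 84*s - 28)/(2*s^4 - s^3 - 21*s^2 - 26*s - 8)
Step 3. series reduction of A1, ((A2*A3)+A4+A5), giving the overall T(s)

Answer: (-8*s^4 + 32*s^3 + 16*s^2 - 84*s - 28)/(6*s^4 - 19*s^3 - 23*s^2 + 10*s + 8)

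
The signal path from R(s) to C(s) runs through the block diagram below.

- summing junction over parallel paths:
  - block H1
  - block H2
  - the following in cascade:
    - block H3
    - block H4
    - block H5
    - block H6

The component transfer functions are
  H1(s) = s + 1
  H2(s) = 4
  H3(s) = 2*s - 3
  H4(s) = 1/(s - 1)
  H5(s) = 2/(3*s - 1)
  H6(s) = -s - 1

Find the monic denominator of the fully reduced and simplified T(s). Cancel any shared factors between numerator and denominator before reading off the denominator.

1. cascade H3, H4, H5, H6 -> (-4*s^2 + 2*s + 6)/(3*s^2 - 4*s + 1)
2. parallel reduction of H1, H2, (H3*H4*H5*H6) -> (3*s^3 + 7*s^2 - 17*s + 11)/(3*s^2 - 4*s + 1)
Step 2 gives the fully reduced T(s), with no common factor left to cancel. The denominator's leading coefficient is 3, so divide each of its coefficients by 3 to get the monic form.

Hence the answer: s^2 - 4*s/3 + 1/3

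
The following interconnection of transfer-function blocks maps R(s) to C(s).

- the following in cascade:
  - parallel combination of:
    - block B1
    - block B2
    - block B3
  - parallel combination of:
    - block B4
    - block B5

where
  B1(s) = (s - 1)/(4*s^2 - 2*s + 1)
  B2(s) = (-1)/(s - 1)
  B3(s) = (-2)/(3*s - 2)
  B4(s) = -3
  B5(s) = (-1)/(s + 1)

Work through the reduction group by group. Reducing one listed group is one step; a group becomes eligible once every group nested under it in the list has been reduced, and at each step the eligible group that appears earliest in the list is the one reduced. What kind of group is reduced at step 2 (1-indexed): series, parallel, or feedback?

(1) combine B1, B2, B3 in parallel
(2) combine B4, B5 in parallel
(3) reduce the series chain (B1+B2+B3), (B4+B5)
At step 2 the group reduced is parallel.

Answer: parallel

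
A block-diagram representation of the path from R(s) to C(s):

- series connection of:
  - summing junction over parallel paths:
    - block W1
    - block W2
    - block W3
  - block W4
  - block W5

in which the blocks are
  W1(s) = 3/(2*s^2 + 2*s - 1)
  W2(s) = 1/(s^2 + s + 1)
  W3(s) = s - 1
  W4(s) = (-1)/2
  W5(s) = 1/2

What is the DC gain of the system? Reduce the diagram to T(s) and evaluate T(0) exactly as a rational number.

The answer is 3/4.

Reasoning:
Step 1 - reduce the parallel group W1, W2, W3; result (2*s^5 + 2*s^4 - s^3 + 3*s^2 + 3*s + 3)/(2*s^4 + 4*s^3 + 3*s^2 + s - 1)
Step 2 - combine (W1+W2+W3), W4, W5 in series; result (-2*s^5 - 2*s^4 + s^3 - 3*s^2 - 3*s - 3)/(8*s^4 + 16*s^3 + 12*s^2 + 4*s - 4)
That last expression is T(s); at s = 0 only the constant terms survive, so T(0) = -3/(-4) = 3/4.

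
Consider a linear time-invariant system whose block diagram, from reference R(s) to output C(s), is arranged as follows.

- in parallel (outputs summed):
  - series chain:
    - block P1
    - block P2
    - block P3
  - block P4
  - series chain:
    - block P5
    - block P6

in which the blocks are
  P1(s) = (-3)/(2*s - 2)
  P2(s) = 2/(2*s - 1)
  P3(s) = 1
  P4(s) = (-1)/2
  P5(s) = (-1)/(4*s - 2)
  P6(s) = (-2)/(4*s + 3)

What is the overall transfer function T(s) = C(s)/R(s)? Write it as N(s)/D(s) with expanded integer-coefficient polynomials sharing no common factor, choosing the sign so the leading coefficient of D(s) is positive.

1. series reduction of P1, P2, P3: (-3)/(2*s^2 - 3*s + 1)
2. reduce the series chain P5, P6: 1/(8*s^2 + 2*s - 3)
3. combine (P1*P2*P3), P4, (P5*P6) in parallel, which is the overall transfer function T(s) = C(s)/R(s) in lowest terms

Final answer: (-8*s^3 + 6*s^2 - 17*s - 23)/(16*s^3 - 12*s^2 - 10*s + 6)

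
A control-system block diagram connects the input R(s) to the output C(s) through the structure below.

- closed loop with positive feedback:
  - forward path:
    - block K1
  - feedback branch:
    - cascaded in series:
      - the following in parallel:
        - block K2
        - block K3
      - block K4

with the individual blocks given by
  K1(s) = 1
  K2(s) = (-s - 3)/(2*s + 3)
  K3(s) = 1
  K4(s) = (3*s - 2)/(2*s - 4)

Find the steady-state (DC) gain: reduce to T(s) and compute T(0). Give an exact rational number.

[1] sum the parallel branches K2, K3; result s/(2*s + 3)
[2] multiply (K2+K3), K4 (series); result (3*s^2 - 2*s)/(4*s^2 - 2*s - 12)
[3] feedback reduction of K1, ((K2+K3)*K4); result (4*s^2 - 2*s - 12)/(s^2 - 12)
Evaluating the step-3 result (the overall T(s)) at s = 0 gives T(0) = -12/(-12) = 1.

Therefore the answer is 1.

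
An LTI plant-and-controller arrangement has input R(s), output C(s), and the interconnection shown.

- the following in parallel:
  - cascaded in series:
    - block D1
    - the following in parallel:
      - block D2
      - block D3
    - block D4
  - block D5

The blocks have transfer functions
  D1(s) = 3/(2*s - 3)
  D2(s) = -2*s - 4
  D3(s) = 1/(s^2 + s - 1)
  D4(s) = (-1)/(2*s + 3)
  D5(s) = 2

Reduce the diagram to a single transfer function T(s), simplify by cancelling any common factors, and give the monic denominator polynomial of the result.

First reduce the diagram to T(s).

Step 1: combine D2, D3 in parallel; result (-2*s^3 - 6*s^2 - 2*s + 5)/(s^2 + s - 1)
Step 2: reduce the series chain D1, (D2+D3), D4; result (6*s^3 + 18*s^2 + 6*s - 15)/(4*s^4 + 4*s^3 - 13*s^2 - 9*s + 9)
Step 3: parallel reduction of (D1*(D2+D3)*D4), D5; result (8*s^4 + 14*s^3 - 8*s^2 - 12*s + 3)/(4*s^4 + 4*s^3 - 13*s^2 - 9*s + 9)
That last expression is T(s), already simplified. Scaling its denominator by 1/4 (the reciprocal of the leading coefficient) yields the monic denominator.

Answer: s^4 + s^3 - 13*s^2/4 - 9*s/4 + 9/4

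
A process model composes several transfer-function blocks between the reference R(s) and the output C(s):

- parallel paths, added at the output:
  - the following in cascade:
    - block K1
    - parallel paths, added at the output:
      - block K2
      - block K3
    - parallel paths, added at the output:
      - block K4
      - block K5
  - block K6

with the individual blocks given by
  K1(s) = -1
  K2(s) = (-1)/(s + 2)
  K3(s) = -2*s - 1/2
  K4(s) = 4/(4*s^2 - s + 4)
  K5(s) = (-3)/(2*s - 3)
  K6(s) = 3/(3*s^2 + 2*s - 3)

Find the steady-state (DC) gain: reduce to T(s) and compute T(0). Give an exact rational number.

Step 1 - parallel reduction of K2, K3, giving (-4*s^2 - 9*s - 4)/(2*s + 4)
Step 2 - combine K4, K5 in parallel, giving (-12*s^2 + 11*s - 24)/(8*s^3 - 14*s^2 + 11*s - 12)
Step 3 - reduce the series chain K1, (K2+K3), (K4+K5), giving (-48*s^4 - 64*s^3 - 45*s^2 - 172*s - 96)/(16*s^4 + 4*s^3 - 34*s^2 + 20*s - 48)
Step 4 - reduce the parallel group (K1*(K2+K3)*(K4+K5)), K6, giving (-144*s^6 - 288*s^5 - 71*s^4 - 402*s^3 - 599*s^2 + 384*s + 144)/(48*s^6 + 44*s^5 - 142*s^4 - 20*s^3 - 2*s^2 - 156*s + 144)
Evaluating the step-4 result (the overall T(s)) at s = 0 gives T(0) = 144/144 = 1.

Hence the answer: 1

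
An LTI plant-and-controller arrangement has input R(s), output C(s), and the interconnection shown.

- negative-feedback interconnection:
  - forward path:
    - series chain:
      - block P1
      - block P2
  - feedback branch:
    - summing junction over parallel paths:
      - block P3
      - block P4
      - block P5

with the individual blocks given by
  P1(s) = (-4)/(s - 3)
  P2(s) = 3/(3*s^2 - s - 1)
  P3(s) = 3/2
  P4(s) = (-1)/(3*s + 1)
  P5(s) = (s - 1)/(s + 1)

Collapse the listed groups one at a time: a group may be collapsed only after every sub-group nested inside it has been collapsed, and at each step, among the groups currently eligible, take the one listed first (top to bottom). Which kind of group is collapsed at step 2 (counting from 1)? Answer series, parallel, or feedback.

Reducing step by step:

[1] multiply P1, P2 (series)
[2] reduce the parallel group P3, P4, P5
[3] reduce the feedback loop with forward (P1*P2) and return (P3+P4+P5)
Step 2 collapses a parallel group.

Answer: parallel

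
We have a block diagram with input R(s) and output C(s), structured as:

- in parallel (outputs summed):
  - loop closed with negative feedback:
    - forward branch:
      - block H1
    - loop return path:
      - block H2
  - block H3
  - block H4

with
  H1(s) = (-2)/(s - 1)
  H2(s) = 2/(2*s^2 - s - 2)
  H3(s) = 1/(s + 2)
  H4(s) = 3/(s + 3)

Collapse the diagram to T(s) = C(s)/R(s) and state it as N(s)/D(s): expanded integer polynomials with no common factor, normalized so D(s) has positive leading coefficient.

1. feedback reduction of H1, H2, giving (-4*s^2 + 2*s + 4)/(2*s^3 - 3*s^2 - s - 2)
2. add [H1/(1+H1*H2)], H3, H4 (parallel), which is the overall transfer function T(s) = C(s)/R(s) in lowest terms

Therefore the answer is (4*s^4 - 12*s^3 - 41*s^2 + 15*s + 6)/(2*s^5 + 7*s^4 - 4*s^3 - 25*s^2 - 16*s - 12).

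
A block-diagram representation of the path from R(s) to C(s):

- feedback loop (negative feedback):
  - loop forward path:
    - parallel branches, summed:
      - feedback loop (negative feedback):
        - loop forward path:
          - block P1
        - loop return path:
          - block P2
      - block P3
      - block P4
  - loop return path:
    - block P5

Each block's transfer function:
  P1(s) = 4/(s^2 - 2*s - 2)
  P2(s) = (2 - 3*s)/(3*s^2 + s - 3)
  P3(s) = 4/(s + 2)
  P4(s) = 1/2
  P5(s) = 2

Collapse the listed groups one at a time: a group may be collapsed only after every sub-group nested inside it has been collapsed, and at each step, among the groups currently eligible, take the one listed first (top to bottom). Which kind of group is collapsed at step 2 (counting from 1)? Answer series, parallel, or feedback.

Step 1: apply the feedback formula to P1, P2
Step 2: sum the parallel branches [P1/(1+P1*P2)], P3, P4
Step 3: close the feedback loop around ([P1/(1+P1*P2)]+P3+P4), P5
Step 2 collapses a parallel group.

Therefore the answer is parallel.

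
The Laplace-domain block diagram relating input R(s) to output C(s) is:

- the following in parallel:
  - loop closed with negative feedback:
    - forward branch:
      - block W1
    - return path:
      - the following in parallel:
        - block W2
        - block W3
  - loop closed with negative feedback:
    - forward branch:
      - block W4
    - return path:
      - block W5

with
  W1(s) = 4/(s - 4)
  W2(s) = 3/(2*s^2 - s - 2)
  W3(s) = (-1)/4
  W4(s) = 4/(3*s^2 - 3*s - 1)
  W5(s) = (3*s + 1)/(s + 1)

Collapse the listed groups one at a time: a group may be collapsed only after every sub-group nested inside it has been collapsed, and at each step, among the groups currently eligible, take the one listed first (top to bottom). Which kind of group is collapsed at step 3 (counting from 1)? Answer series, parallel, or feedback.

(1) add W2, W3 (parallel)
(2) reduce the feedback loop with forward W1 and return (W2+W3)
(3) feedback reduction of W4, W5
(4) reduce the parallel group [W1/(1+W1*(W2+W3))], [W4/(1+W4*W5)]
Step 3 collapses a feedback group.

Answer: feedback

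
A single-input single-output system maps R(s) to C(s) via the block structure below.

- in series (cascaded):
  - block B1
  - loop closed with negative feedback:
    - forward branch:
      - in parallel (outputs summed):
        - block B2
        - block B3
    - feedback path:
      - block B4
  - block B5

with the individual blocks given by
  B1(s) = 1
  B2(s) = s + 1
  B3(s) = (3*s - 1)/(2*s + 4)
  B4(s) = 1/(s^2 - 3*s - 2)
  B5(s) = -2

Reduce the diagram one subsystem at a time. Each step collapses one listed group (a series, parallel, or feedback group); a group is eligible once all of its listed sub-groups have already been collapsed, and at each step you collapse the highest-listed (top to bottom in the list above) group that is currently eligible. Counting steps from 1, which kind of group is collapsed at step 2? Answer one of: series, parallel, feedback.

Answer: feedback

Working:
[1] add B2, B3 (parallel)
[2] reduce the feedback loop with forward (B2+B3) and return B4
[3] series reduction of B1, [(B2+B3)/(1+(B2+B3)*B4)], B5
Step 2 collapses a feedback group.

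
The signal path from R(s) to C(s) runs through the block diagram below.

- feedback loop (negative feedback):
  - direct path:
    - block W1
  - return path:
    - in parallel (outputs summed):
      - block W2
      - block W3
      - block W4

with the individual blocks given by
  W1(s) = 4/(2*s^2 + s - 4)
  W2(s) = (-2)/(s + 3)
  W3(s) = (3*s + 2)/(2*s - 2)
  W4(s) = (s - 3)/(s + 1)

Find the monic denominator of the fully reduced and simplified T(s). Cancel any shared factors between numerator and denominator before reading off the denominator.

First reduce the diagram to T(s).

Step 1. combine W2, W3, W4 in parallel gives (5*s^3 + 8*s^2 - s + 28)/(2*s^3 + 6*s^2 - 2*s - 6)
Step 2. feedback reduction of W1, (W2+W3+W4) gives (4*s^3 + 12*s^2 - 4*s - 12)/(2*s^5 + 7*s^4 + 7*s^3 - 3*s^2 - s + 68)
T(s) is the step-2 result (common factors already cancelled). Leading coefficient of the denominator: 2. Divide through by 2 for the monic polynomial.

Answer: s^5 + 7*s^4/2 + 7*s^3/2 - 3*s^2/2 - s/2 + 34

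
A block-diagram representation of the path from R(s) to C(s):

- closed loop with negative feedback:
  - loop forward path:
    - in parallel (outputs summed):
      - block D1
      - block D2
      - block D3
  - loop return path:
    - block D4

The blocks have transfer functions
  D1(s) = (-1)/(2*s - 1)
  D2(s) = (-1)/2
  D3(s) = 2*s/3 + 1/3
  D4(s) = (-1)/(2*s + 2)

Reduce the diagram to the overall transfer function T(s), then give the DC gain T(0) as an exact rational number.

Step 1. combine D1, D2, D3 in parallel: (8*s^2 - 6*s - 5)/(12*s - 6)
Step 2. collapse the loop ((D1+D2+D3) forward, D4 return): (16*s^3 + 4*s^2 - 22*s - 10)/(16*s^2 + 18*s - 7)
That last expression is T(s); at s = 0 only the constant terms survive, so T(0) = -10/(-7) = 10/7.

Answer: 10/7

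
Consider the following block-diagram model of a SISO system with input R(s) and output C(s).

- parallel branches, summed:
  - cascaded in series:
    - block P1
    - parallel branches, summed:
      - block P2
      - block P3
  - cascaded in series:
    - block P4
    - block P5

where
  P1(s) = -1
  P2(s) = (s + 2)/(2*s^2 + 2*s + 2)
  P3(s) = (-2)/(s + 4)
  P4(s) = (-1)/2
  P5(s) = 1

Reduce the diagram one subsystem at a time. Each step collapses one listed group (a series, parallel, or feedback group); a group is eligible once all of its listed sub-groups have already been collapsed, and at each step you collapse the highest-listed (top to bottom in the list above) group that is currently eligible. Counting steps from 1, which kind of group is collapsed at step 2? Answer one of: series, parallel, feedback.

Answer: series

Working:
Step 1. combine P2, P3 in parallel
Step 2. series reduction of P1, (P2+P3)
Step 3. cascade P4, P5
Step 4. sum the parallel branches (P1*(P2+P3)), (P4*P5)
So the answer for step 2 is series.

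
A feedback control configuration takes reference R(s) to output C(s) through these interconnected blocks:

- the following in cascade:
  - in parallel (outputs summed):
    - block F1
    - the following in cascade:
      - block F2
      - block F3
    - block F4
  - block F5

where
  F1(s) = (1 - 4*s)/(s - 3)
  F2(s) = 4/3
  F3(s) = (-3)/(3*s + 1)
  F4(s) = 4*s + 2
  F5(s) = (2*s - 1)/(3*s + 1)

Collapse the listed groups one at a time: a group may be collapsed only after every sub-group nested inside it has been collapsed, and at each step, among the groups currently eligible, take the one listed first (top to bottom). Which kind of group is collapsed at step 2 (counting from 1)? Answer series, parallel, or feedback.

Step 1: cascade F2, F3
Step 2: add F1, (F2*F3), F4 (parallel)
Step 3: combine (F1+(F2*F3)+F4), F5 in series
So the answer for step 2 is parallel.

Hence the answer: parallel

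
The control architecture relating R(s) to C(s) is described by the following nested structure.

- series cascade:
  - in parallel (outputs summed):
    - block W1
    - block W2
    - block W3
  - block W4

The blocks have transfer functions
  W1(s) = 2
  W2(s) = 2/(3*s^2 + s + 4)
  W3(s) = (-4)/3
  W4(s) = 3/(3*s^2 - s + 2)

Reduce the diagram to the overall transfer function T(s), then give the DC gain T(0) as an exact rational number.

First reduce the diagram to T(s).

Step 1: combine W1, W2, W3 in parallel = (6*s^2 + 2*s + 14)/(9*s^2 + 3*s + 12)
Step 2: combine (W1+W2+W3), W4 in series = (6*s^2 + 2*s + 14)/(9*s^4 + 17*s^2 - 2*s + 8)
Step 2 gives the overall T(s). Then T(0) = 14/8 = 7/4.

Answer: 7/4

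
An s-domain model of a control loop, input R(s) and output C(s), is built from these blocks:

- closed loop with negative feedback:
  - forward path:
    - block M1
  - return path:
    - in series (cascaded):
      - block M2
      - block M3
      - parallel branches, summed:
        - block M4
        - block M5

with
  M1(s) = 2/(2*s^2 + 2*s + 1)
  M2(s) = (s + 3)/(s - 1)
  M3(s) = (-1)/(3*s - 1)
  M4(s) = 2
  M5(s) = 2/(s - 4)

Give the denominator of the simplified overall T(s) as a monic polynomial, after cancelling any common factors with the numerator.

The answer is s^5 - 13*s^4/3 + 5*s^3/6 + s^2 + 3*s/2 + 16/3.

Reasoning:
Step 1: add M4, M5 (parallel) = (2*s - 6)/(s - 4)
Step 2: reduce the series chain M2, M3, (M4+M5) = (18 - 2*s^2)/(3*s^3 - 16*s^2 + 17*s - 4)
Step 3: feedback reduction of M1, (M2*M3*(M4+M5)) = (6*s^3 - 32*s^2 + 34*s - 8)/(6*s^5 - 26*s^4 + 5*s^3 + 6*s^2 + 9*s + 32)
The result of step 3 is T(s) in lowest terms. Its denominator has leading coefficient 6; dividing the denominator through by 6 makes it monic.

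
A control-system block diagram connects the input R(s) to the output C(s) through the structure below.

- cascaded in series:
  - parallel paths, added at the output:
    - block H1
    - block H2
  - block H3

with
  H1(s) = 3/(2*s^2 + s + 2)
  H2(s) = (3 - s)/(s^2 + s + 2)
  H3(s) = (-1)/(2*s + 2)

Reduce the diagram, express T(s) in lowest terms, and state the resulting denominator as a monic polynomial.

Answer: s^5 + 5*s^4/2 + 5*s^3 + 11*s^2/2 + 4*s + 2

Working:
Step 1: combine H1, H2 in parallel = (-2*s^3 + 8*s^2 + 4*s + 12)/(2*s^4 + 3*s^3 + 7*s^2 + 4*s + 4)
Step 2: cascade (H1+H2), H3 = (s^3 - 4*s^2 - 2*s - 6)/(2*s^5 + 5*s^4 + 10*s^3 + 11*s^2 + 8*s + 4)
That last expression is T(s), already simplified. Scaling its denominator by 1/2 (the reciprocal of the leading coefficient) yields the monic denominator.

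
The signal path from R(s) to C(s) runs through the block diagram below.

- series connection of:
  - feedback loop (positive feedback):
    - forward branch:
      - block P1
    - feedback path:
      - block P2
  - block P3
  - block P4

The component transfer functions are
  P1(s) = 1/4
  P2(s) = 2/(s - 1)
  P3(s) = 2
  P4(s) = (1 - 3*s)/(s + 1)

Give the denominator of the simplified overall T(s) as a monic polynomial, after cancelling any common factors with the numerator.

Answer: s^2 - s/2 - 3/2

Working:
1. reduce the feedback loop with forward P1 and return P2 gives (s - 1)/(4*s - 6)
2. multiply [P1/(1-P1*P2)], P3, P4 (series) gives (-3*s^2 + 4*s - 1)/(2*s^2 - s - 3)
No further cancellation is possible in the step-2 result, so that is T(s). Its denominator becomes monic after dividing by the leading coefficient 2.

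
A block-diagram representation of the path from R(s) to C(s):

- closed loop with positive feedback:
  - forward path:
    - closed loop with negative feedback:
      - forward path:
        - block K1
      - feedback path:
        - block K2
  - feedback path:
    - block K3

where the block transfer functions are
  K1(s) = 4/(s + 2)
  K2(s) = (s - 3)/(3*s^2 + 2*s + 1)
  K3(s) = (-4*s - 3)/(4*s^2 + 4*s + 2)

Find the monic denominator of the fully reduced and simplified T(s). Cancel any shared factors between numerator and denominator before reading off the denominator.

The answer is s^5 + 11*s^4/3 + 61*s^3/6 + 20*s^2/3 + 3*s/2 - 2/3.

Reasoning:
Step 1. reduce the feedback loop with forward K1 and return K2 -> (12*s^2 + 8*s + 4)/(3*s^3 + 8*s^2 + 9*s - 10)
Step 2. feedback reduction of [K1/(1+K1*K2)], K3 -> (24*s^4 + 40*s^3 + 36*s^2 + 16*s + 4)/(6*s^5 + 22*s^4 + 61*s^3 + 40*s^2 + 9*s - 4)
No further cancellation is possible in the step-2 result, so that is T(s). Its denominator becomes monic after dividing by the leading coefficient 6.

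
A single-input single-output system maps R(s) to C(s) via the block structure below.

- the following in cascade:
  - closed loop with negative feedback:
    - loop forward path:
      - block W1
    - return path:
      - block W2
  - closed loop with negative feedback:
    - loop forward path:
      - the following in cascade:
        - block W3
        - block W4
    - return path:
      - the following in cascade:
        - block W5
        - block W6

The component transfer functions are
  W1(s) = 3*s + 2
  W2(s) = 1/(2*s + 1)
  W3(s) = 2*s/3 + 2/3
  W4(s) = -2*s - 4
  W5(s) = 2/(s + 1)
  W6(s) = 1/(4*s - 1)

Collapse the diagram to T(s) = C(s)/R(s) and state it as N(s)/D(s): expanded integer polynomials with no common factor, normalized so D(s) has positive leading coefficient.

1. collapse the loop (W1 forward, W2 return), giving (6*s^2 + 7*s + 2)/(5*s + 3)
2. reduce the series chain W3, W4, giving -4*s^2/3 - 4*s - 8/3
3. reduce the series chain W5, W6, giving 2/(4*s^2 + 3*s - 1)
4. reduce the feedback loop with forward (W3*W4) and return (W5*W6), giving (-16*s^3 - 44*s^2 - 20*s + 8)/(4*s - 19)
5. reduce the series chain [W1/(1+W1*W2)], [(W3*W4)/(1+(W3*W4)*(W5*W6))], giving the overall T(s)

Hence the answer: (-96*s^5 - 376*s^4 - 460*s^3 - 180*s^2 + 16*s + 16)/(20*s^2 - 83*s - 57)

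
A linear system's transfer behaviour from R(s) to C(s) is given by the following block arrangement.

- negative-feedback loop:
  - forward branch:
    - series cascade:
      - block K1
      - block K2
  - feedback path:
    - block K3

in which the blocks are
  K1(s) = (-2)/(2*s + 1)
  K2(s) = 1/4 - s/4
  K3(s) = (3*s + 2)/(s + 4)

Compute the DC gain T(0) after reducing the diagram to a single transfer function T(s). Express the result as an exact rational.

Step 1: multiply K1, K2 (series): (s - 1)/(4*s + 2)
Step 2: reduce the feedback loop with forward (K1*K2) and return K3: (s^2 + 3*s - 4)/(7*s^2 + 17*s + 6)
DC gain: substitute s = 0 into T(s) from step 2: T(0) = -4/6 = -2/3.

Final answer: -2/3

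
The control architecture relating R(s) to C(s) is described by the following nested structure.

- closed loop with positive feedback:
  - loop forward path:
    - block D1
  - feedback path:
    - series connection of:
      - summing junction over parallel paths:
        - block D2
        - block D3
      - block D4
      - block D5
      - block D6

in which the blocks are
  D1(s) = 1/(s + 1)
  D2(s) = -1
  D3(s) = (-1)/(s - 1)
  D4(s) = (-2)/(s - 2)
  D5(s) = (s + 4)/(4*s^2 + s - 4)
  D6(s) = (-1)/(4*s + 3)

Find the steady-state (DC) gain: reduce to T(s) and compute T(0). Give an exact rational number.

Answer: 1

Working:
Step 1 - combine D2, D3 in parallel: (-s)/(s - 1)
Step 2 - reduce the series chain (D2+D3), D4, D5, D6: (-2*s^2 - 8*s)/(16*s^5 - 32*s^4 - 29*s^3 + 59*s^2 + 10*s - 24)
Step 3 - collapse the loop (D1 forward, ((D2+D3)*D4*D5*D6) return): (16*s^5 - 32*s^4 - 29*s^3 + 59*s^2 + 10*s - 24)/(16*s^6 - 16*s^5 - 61*s^4 + 30*s^3 + 71*s^2 - 6*s - 24)
The step-3 result is T(s). Setting s = 0: T(0) = -24/(-24) = 1.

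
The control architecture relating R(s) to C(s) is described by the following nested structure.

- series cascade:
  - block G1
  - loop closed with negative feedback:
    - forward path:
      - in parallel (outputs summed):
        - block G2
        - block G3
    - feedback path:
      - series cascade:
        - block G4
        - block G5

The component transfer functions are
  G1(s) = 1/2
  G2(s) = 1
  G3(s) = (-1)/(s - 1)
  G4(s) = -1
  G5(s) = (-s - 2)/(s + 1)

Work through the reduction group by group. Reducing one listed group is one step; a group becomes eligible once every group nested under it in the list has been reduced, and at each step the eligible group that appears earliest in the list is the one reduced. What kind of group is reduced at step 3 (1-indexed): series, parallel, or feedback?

Answer: feedback

Working:
Step 1. sum the parallel branches G2, G3
Step 2. reduce the series chain G4, G5
Step 3. close the feedback loop around (G2+G3), (G4*G5)
Step 4. series reduction of G1, [(G2+G3)/(1+(G2+G3)*(G4*G5))]
Step 3: feedback.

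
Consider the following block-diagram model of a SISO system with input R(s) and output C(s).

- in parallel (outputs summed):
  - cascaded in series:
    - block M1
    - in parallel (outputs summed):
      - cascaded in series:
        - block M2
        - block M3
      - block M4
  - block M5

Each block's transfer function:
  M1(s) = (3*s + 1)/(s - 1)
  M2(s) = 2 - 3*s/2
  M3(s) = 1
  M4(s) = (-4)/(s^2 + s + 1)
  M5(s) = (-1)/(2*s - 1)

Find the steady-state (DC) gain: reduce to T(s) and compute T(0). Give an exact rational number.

Answer: 3

Working:
(1) series reduction of M2, M3 gives 2 - 3*s/2
(2) add (M2*M3), M4 (parallel) gives (-3*s^3 + s^2 + s - 4)/(2*s^2 + 2*s + 2)
(3) combine M1, ((M2*M3)+M4) in series gives (-9*s^4 + 4*s^2 - 11*s - 4)/(2*s^3 - 2)
(4) reduce the parallel group (M1*((M2*M3)+M4)), M5 gives (-18*s^5 + 9*s^4 + 6*s^3 - 26*s^2 + 3*s + 6)/(4*s^4 - 2*s^3 - 4*s + 2)
The step-4 result is T(s). Setting s = 0: T(0) = 6/2 = 3.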